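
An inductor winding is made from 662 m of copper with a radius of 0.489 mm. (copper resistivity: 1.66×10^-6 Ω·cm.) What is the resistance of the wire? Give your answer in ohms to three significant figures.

ρ = 1.66×10^-6 Ω·cm = 1.66×10^-8 Ω·m
A = πr² = π(4.8900e-04 m)² = 7.512e-07 m²
R = ρL/A = (1.66×10^-8)(662 m)/(7.512e-07 m²) = 14.6 Ω

14.6 Ω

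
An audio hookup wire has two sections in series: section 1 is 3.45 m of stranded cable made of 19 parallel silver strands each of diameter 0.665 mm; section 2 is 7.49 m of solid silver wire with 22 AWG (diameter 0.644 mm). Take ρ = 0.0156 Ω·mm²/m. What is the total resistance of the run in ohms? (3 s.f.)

0.367 Ω

ρ = 0.0156 Ω·mm²/m = 1.56×10^-8 Ω·m
Section 1: A_strand = π(3.3250e-04)² = 3.473e-07 m²; R₁ = ρL/(N·A_s) = (1.56×10^-8)(3.45)/(19×3.473e-07) = 0.008156 Ω
Section 2: A = π(0.644/2 mm)² = π(3.2200e-04 m)² = 3.257e-07 m²
R₂ = (1.56×10^-8)(7.49)/(3.257e-07) = 0.3587 Ω
R = R₁ + R₂ = 0.367 Ω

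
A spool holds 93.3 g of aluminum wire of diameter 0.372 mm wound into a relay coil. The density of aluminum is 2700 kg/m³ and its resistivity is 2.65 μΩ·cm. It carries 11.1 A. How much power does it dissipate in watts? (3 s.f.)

ρ = 2.65 μΩ·cm = 2.65×10^-8 Ω·m
A = π(d/2)² = π(1.8600e-04 m)² = 1.0869e-07 m²
L = m/(density·A) = 0.0933/(2700×1.0869e-07) = 317.9 m
R = ρL/A = (2.65×10^-8)(317.9)/(1.0869e-07) = 77.52 Ω
P = I²R = (11.1)² × 77.52 = 9550 W

9550 W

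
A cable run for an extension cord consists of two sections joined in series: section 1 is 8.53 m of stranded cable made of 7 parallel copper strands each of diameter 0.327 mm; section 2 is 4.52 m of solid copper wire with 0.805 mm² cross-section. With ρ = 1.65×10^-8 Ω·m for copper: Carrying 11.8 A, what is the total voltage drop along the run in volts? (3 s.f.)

Section 1: A_strand = π(1.6350e-04)² = 8.398e-08 m²; R₁ = ρL/(N·A_s) = (1.65×10^-8)(8.53)/(7×8.398e-08) = 0.2394 Ω
Section 2: A = 0.805 mm² = 8.050e-07 m²
R₂ = (1.65×10^-8)(4.52)/(8.050e-07) = 0.09265 Ω
R = R₁ + R₂ = 0.3321 Ω
V = IR = 11.8 × 0.3321 = 3.92 V

3.92 V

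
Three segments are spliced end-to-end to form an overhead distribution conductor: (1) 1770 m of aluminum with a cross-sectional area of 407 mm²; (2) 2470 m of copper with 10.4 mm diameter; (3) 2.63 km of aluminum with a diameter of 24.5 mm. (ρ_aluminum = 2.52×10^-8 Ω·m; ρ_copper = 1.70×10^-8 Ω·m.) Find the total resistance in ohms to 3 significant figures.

0.744 Ω

Seg 1: A = 407 mm² = 4.070e-04 m²
R_1 = (2.52×10^-8)(1770)/(4.070e-04) = 0.1096 Ω
Seg 2: A = π(d/2)² = π(5.2000e-03 m)² = 8.495e-05 m²
R_2 = (1.70×10^-8)(2470)/(8.495e-05) = 0.4943 Ω
Seg 3: A = π(d/2)² = π(1.2250e-02 m)² = 4.714e-04 m²
R_3 = (2.52×10^-8)(2630)/(4.714e-04) = 0.1406 Ω
R_total = R_1 + R_2 + R_3 = 0.744 Ω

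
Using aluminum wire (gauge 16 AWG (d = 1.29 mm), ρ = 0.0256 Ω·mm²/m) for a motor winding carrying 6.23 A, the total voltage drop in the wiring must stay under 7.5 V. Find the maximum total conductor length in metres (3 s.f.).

61.5 m

ρ = 0.0256 Ω·mm²/m = 2.56×10^-8 Ω·m
A = π(1.29/2 mm)² = π(6.4500e-04 m)² = 1.307e-06 m²
L_max = V_max·A/(1·ρI) = (7.5)(1.307e-06)/(2.56×10^-8×6.23) = 61.5 m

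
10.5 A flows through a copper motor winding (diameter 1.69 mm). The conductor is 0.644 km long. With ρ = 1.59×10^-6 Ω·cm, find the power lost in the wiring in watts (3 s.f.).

ρ = 1.59×10^-6 Ω·cm = 1.59×10^-8 Ω·m
A = π(d/2)² = π(8.4500e-04 m)² = 2.243e-06 m²
R = ρL/A = (1.59×10^-8)(644)/(2.243e-06) = 4.565 Ω
P = I²R = (10.5)² × 4.565 = 503 W

503 W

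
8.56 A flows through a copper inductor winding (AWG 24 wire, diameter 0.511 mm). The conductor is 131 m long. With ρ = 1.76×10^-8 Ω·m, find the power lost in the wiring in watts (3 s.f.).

824 W

A = π(0.511/2 mm)² = π(2.5550e-04 m)² = 2.051e-07 m²
R = ρL/A = (1.76×10^-8)(131)/(2.051e-07) = 11.24 Ω
P = I²R = (8.56)² × 11.24 = 824 W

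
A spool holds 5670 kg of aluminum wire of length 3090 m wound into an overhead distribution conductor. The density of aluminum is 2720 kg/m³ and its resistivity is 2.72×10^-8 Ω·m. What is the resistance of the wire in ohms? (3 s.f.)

0.125 Ω

A = m/(density·L) = 5670/(2720×3090) = 6.7461e-04 m²
R = ρL/A = (2.72×10^-8)(3090)/(6.7461e-04) = 0.125 Ω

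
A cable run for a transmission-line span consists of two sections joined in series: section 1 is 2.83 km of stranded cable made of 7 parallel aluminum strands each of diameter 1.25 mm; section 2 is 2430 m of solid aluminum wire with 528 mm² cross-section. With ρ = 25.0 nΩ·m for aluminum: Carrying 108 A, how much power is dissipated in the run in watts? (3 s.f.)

ρ = 25.0 nΩ·m = 2.50×10^-8 Ω·m
Section 1: A_strand = π(6.2500e-04)² = 1.227e-06 m²; R₁ = ρL/(N·A_s) = (2.50×10^-8)(2830)/(7×1.227e-06) = 8.236 Ω
Section 2: A = 528 mm² = 5.280e-04 m²
R₂ = (2.50×10^-8)(2430)/(5.280e-04) = 0.1151 Ω
R = R₁ + R₂ = 8.351 Ω
P = I²R = (108)² × 8.351 = 97400 W

97400 W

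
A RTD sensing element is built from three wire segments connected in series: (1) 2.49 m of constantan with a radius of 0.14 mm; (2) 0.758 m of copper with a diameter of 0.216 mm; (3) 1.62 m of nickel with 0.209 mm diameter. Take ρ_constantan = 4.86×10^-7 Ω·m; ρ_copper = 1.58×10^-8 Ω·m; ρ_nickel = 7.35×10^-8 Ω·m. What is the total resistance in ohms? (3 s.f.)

Seg 1: A = πr² = π(1.4000e-04 m)² = 6.158e-08 m²
R_1 = (4.86×10^-7)(2.49)/(6.158e-08) = 19.65 Ω
Seg 2: A = π(d/2)² = π(1.0800e-04 m)² = 3.664e-08 m²
R_2 = (1.58×10^-8)(0.758)/(3.664e-08) = 0.3268 Ω
Seg 3: A = π(d/2)² = π(1.0450e-04 m)² = 3.431e-08 m²
R_3 = (7.35×10^-8)(1.62)/(3.431e-08) = 3.471 Ω
R_total = R_1 + R_2 + R_3 = 23.5 Ω

23.5 Ω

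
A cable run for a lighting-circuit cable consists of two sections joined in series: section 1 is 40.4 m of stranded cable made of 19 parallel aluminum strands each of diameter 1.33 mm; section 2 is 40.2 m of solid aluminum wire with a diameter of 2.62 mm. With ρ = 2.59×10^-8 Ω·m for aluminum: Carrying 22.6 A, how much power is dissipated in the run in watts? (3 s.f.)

Section 1: A_strand = π(6.6500e-04)² = 1.389e-06 m²; R₁ = ρL/(N·A_s) = (2.59×10^-8)(40.4)/(19×1.389e-06) = 0.03964 Ω
Section 2: A = π(d/2)² = π(1.3100e-03 m)² = 5.391e-06 m²
R₂ = (2.59×10^-8)(40.2)/(5.391e-06) = 0.1931 Ω
R = R₁ + R₂ = 0.2328 Ω
P = I²R = (22.6)² × 0.2328 = 119 W

119 W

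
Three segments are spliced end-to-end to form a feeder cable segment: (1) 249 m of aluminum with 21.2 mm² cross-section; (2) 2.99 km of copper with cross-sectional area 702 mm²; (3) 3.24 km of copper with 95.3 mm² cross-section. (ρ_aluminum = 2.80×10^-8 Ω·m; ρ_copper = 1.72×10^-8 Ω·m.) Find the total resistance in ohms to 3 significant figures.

Seg 1: A = 21.2 mm² = 2.120e-05 m²
R_1 = (2.80×10^-8)(249)/(2.120e-05) = 0.3289 Ω
Seg 2: A = 702 mm² = 7.020e-04 m²
R_2 = (1.72×10^-8)(2990)/(7.020e-04) = 0.07326 Ω
Seg 3: A = 95.3 mm² = 9.530e-05 m²
R_3 = (1.72×10^-8)(3240)/(9.530e-05) = 0.5848 Ω
R_total = R_1 + R_2 + R_3 = 0.987 Ω

0.987 Ω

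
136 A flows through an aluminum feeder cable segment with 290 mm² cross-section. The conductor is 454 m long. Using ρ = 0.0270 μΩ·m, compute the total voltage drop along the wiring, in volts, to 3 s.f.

ρ = 0.0270 μΩ·m = 2.70×10^-8 Ω·m
A = 290 mm² = 2.900e-04 m²
R = ρL/A = (2.70×10^-8)(454)/(2.900e-04) = 0.04227 Ω
V = IR = 136 × 0.04227 = 5.75 V

5.75 V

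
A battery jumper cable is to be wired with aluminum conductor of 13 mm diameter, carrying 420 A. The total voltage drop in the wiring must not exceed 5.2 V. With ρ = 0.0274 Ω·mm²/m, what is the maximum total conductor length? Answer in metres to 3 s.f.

ρ = 0.0274 Ω·mm²/m = 2.74×10^-8 Ω·m
A = π(d/2)² = π(6.5000e-03 m)² = 1.327e-04 m²
L_max = V_max·A/(1·ρI) = (5.2)(1.327e-04)/(2.74×10^-8×420) = 60.0 m

60.0 m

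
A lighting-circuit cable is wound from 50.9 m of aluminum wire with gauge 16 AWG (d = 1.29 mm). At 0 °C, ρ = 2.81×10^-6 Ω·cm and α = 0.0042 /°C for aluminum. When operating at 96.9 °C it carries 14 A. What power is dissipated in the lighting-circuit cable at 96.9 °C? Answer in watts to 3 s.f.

ρ = 2.81×10^-6 Ω·cm = 2.81×10^-8 Ω·m
A = π(1.29/2 mm)² = π(6.4500e-04 m)² = 1.307e-06 m²
R₍0₎ = ρL/A = (2.81×10^-8)(50.9)/(1.307e-06) = 1.094 Ω
R₍96.9₎ = R₍0₎(1 + αΔT) = 1.094 × (1 + 0.0042×96.9) = 1.54 Ω
P = I²R = (14)² × 1.54 = 302 W

302 W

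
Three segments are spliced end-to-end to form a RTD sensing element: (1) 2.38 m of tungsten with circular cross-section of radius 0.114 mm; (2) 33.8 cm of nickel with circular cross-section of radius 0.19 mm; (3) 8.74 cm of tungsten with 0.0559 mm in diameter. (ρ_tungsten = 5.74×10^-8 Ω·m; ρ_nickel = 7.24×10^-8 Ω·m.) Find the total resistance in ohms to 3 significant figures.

5.61 Ω

Seg 1: A = πr² = π(1.1400e-04 m)² = 4.083e-08 m²
R_1 = (5.74×10^-8)(2.38)/(4.083e-08) = 3.346 Ω
Seg 2: A = πr² = π(1.9000e-04 m)² = 1.134e-07 m²
R_2 = (7.24×10^-8)(0.338)/(1.134e-07) = 0.2158 Ω
Seg 3: A = π(d/2)² = π(2.7950e-05 m)² = 2.454e-09 m²
R_3 = (5.74×10^-8)(0.0874)/(2.454e-09) = 2.044 Ω
R_total = R_1 + R_2 + R_3 = 5.61 Ω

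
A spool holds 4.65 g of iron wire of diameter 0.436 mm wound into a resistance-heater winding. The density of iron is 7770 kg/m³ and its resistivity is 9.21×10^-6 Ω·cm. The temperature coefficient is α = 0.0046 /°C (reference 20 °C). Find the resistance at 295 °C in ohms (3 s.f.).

5.60 Ω

ρ = 9.21×10^-6 Ω·cm = 9.21×10^-8 Ω·m
A = π(d/2)² = π(2.1800e-04 m)² = 1.4930e-07 m²
L = m/(density·A) = 0.00465/(7770×1.4930e-07) = 4.008 m
R = ρL/A = (9.21×10^-8)(4.008)/(1.4930e-07) = 2.473 Ω
R(295 °C) = 2.473 × (1 + 0.0046×275) = 5.60 Ω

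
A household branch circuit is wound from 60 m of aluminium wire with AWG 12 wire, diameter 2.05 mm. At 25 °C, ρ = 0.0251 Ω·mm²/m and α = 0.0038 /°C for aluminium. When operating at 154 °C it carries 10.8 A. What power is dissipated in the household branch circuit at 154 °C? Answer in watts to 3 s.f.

79.3 W

ρ = 0.0251 Ω·mm²/m = 2.51×10^-8 Ω·m
A = π(2.05/2 mm)² = π(1.0250e-03 m)² = 3.301e-06 m²
R₍25₎ = ρL/A = (2.51×10^-8)(60)/(3.301e-06) = 0.4563 Ω
R₍154₎ = R₍25₎(1 + αΔT) = 0.4563 × (1 + 0.0038×129) = 0.6799 Ω
P = I²R = (10.8)² × 0.6799 = 79.3 W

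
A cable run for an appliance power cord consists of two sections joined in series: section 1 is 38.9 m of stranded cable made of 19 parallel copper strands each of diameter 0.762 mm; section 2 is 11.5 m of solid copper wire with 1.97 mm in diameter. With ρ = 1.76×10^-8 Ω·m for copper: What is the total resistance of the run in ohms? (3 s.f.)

0.145 Ω

Section 1: A_strand = π(3.8100e-04)² = 4.560e-07 m²; R₁ = ρL/(N·A_s) = (1.76×10^-8)(38.9)/(19×4.560e-07) = 0.07901 Ω
Section 2: A = π(d/2)² = π(9.8500e-04 m)² = 3.048e-06 m²
R₂ = (1.76×10^-8)(11.5)/(3.048e-06) = 0.0664 Ω
R = R₁ + R₂ = 0.145 Ω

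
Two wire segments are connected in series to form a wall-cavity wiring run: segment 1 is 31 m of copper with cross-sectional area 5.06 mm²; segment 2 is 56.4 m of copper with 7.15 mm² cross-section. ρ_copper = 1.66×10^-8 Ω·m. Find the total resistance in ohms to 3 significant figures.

0.233 Ω

Segment 1: A = 5.06 mm² = 5.060e-06 m²
R₁ = ρL/A = (1.66×10^-8)(31)/(5.060e-06) = 0.1017 Ω
Segment 2: A = 7.15 mm² = 7.150e-06 m²
R₂ = (1.66×10^-8)(56.4)/(7.150e-06) = 0.1309 Ω
R = R₁ + R₂ = 0.233 Ω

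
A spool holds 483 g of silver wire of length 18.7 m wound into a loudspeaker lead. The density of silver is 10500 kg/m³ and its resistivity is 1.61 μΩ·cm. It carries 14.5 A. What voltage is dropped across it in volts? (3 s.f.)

ρ = 1.61 μΩ·cm = 1.61×10^-8 Ω·m
A = m/(density·L) = 0.483/(10500×18.7) = 2.4599e-06 m²
R = ρL/A = (1.61×10^-8)(18.7)/(2.4599e-06) = 0.1224 Ω
V = IR = 14.5 × 0.1224 = 1.77 V

1.77 V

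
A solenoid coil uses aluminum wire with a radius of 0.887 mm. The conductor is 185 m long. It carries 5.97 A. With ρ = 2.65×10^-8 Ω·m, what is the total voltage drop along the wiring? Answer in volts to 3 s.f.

11.8 V

A = πr² = π(8.8700e-04 m)² = 2.472e-06 m²
R = ρL/A = (2.65×10^-8)(185)/(2.472e-06) = 1.983 Ω
V = IR = 5.97 × 1.983 = 11.8 V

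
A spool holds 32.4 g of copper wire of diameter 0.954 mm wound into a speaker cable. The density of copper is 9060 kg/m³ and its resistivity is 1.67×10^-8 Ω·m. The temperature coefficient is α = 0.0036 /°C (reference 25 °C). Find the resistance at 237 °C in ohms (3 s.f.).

0.206 Ω

A = π(d/2)² = π(4.7700e-04 m)² = 7.1480e-07 m²
L = m/(density·A) = 0.0324/(9060×7.1480e-07) = 5.003 m
R = ρL/A = (1.67×10^-8)(5.003)/(7.1480e-07) = 0.1169 Ω
R(237 °C) = 0.1169 × (1 + 0.0036×212) = 0.206 Ω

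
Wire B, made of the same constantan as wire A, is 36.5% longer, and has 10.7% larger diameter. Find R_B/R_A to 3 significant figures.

R ∝ L/d², so R_B/R_A = (1 + 36.5/100) × (1 + 10.7/100)⁻²
= 1.365 × 0.816 = 1.11

1.11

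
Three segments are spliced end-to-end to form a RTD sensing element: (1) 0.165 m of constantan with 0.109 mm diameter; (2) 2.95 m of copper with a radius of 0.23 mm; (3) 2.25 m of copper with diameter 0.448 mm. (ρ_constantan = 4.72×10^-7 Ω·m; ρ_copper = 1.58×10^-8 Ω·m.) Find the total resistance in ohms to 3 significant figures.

8.85 Ω

Seg 1: A = π(d/2)² = π(5.4500e-05 m)² = 9.331e-09 m²
R_1 = (4.72×10^-7)(0.165)/(9.331e-09) = 8.346 Ω
Seg 2: A = πr² = π(2.3000e-04 m)² = 1.662e-07 m²
R_2 = (1.58×10^-8)(2.95)/(1.662e-07) = 0.2805 Ω
Seg 3: A = π(d/2)² = π(2.2400e-04 m)² = 1.576e-07 m²
R_3 = (1.58×10^-8)(2.25)/(1.576e-07) = 0.2255 Ω
R_total = R_1 + R_2 + R_3 = 8.85 Ω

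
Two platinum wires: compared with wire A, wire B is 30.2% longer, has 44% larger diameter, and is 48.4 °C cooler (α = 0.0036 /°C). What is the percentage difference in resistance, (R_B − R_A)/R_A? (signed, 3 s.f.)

R ∝ ρL/d² with ρ ∝ (1+αΔT), so R_B/R_A = (1 + 30.2/100) × (1 + 44/100)⁻² × (1 − 0.0036×48.4)
= 1.302 × 0.4823 × 0.8258 = 0.5185
(R_B − R_A)/R_A = 0.5185 − 1 = -48.2%

-48.2%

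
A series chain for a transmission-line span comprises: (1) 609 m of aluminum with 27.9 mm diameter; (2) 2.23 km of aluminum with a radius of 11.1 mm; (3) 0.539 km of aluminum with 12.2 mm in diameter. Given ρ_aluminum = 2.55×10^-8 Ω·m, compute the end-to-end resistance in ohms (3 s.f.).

Seg 1: A = π(d/2)² = π(1.3950e-02 m)² = 6.114e-04 m²
R_1 = (2.55×10^-8)(609)/(6.114e-04) = 0.0254 Ω
Seg 2: A = πr² = π(1.1100e-02 m)² = 3.871e-04 m²
R_2 = (2.55×10^-8)(2230)/(3.871e-04) = 0.1469 Ω
Seg 3: A = π(d/2)² = π(6.1000e-03 m)² = 1.169e-04 m²
R_3 = (2.55×10^-8)(539)/(1.169e-04) = 0.1176 Ω
R_total = R_1 + R_2 + R_3 = 0.290 Ω

0.290 Ω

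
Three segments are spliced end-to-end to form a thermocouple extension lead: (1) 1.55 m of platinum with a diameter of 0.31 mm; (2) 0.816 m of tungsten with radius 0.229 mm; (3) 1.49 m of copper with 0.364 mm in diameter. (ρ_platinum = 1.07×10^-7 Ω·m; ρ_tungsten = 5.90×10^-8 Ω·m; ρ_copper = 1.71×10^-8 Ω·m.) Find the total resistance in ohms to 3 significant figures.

2.73 Ω

Seg 1: A = π(d/2)² = π(1.5500e-04 m)² = 7.548e-08 m²
R_1 = (1.07×10^-7)(1.55)/(7.548e-08) = 2.197 Ω
Seg 2: A = πr² = π(2.2900e-04 m)² = 1.647e-07 m²
R_2 = (5.90×10^-8)(0.816)/(1.647e-07) = 0.2922 Ω
Seg 3: A = π(d/2)² = π(1.8200e-04 m)² = 1.041e-07 m²
R_3 = (1.71×10^-8)(1.49)/(1.041e-07) = 0.2448 Ω
R_total = R_1 + R_2 + R_3 = 2.73 Ω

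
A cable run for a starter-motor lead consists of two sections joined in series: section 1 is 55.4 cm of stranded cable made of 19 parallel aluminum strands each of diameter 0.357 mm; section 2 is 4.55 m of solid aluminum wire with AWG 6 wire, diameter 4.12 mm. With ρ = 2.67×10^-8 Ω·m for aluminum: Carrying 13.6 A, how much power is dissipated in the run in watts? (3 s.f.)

Section 1: A_strand = π(1.7850e-04)² = 1.001e-07 m²; R₁ = ρL/(N·A_s) = (2.67×10^-8)(0.554)/(19×1.001e-07) = 0.007778 Ω
Section 2: A = π(4.12/2 mm)² = π(2.0600e-03 m)² = 1.333e-05 m²
R₂ = (2.67×10^-8)(4.55)/(1.333e-05) = 0.009113 Ω
R = R₁ + R₂ = 0.01689 Ω
P = I²R = (13.6)² × 0.01689 = 3.12 W

3.12 W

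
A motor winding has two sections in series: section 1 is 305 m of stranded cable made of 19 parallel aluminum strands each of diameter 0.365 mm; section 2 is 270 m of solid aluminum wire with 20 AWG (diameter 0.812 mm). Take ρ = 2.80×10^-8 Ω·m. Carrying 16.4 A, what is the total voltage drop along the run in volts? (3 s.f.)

310 V

Section 1: A_strand = π(1.8250e-04)² = 1.046e-07 m²; R₁ = ρL/(N·A_s) = (2.80×10^-8)(305)/(19×1.046e-07) = 4.296 Ω
Section 2: A = π(0.812/2 mm)² = π(4.0600e-04 m)² = 5.178e-07 m²
R₂ = (2.80×10^-8)(270)/(5.178e-07) = 14.6 Ω
R = R₁ + R₂ = 18.89 Ω
V = IR = 16.4 × 18.89 = 310 V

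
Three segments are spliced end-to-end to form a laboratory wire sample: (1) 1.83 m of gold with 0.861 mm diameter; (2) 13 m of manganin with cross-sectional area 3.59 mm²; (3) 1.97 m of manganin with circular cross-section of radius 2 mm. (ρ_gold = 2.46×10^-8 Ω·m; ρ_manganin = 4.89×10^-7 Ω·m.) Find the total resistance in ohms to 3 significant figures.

Seg 1: A = π(d/2)² = π(4.3050e-04 m)² = 5.822e-07 m²
R_1 = (2.46×10^-8)(1.83)/(5.822e-07) = 0.07732 Ω
Seg 2: A = 3.59 mm² = 3.590e-06 m²
R_2 = (4.89×10^-7)(13)/(3.590e-06) = 1.771 Ω
Seg 3: A = πr² = π(2.0000e-03 m)² = 1.257e-05 m²
R_3 = (4.89×10^-7)(1.97)/(1.257e-05) = 0.07666 Ω
R_total = R_1 + R_2 + R_3 = 1.92 Ω

1.92 Ω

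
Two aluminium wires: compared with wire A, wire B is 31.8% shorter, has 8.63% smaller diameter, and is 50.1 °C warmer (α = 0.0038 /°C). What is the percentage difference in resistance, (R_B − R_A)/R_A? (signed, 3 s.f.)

R ∝ ρL/d² with ρ ∝ (1+αΔT), so R_B/R_A = (1 − 31.8/100) × (1 − 8.63/100)⁻² × (1 + 0.0038×50.1)
= 0.682 × 1.198 × 1.19 = 0.9724
(R_B − R_A)/R_A = 0.9724 − 1 = -2.76%

-2.76%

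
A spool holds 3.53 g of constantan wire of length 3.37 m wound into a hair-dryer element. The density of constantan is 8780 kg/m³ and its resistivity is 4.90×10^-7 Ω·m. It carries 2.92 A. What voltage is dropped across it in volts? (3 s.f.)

A = m/(density·L) = 0.00353/(8780×3.37) = 1.1930e-07 m²
R = ρL/A = (4.90×10^-7)(3.37)/(1.1930e-07) = 13.84 Ω
V = IR = 2.92 × 13.84 = 40.4 V

40.4 V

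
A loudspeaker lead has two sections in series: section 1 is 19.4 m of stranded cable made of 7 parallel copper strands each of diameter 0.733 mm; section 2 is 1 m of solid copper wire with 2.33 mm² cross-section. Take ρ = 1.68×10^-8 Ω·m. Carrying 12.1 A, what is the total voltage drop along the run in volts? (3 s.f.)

Section 1: A_strand = π(3.6650e-04)² = 4.220e-07 m²; R₁ = ρL/(N·A_s) = (1.68×10^-8)(19.4)/(7×4.220e-07) = 0.1103 Ω
Section 2: A = 2.33 mm² = 2.330e-06 m²
R₂ = (1.68×10^-8)(1)/(2.330e-06) = 0.00721 Ω
R = R₁ + R₂ = 0.1175 Ω
V = IR = 12.1 × 0.1175 = 1.42 V

1.42 V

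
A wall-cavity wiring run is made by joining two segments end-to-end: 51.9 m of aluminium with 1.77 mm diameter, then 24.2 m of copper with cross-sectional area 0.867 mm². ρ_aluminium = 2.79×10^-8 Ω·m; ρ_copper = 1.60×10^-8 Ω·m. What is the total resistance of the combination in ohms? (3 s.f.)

Segment 1: A = π(d/2)² = π(8.8500e-04 m)² = 2.461e-06 m²
R₁ = ρL/A = (2.79×10^-8)(51.9)/(2.461e-06) = 0.5885 Ω
Segment 2: A = 0.867 mm² = 8.670e-07 m²
R₂ = (1.60×10^-8)(24.2)/(8.670e-07) = 0.4466 Ω
R = R₁ + R₂ = 1.04 Ω

1.04 Ω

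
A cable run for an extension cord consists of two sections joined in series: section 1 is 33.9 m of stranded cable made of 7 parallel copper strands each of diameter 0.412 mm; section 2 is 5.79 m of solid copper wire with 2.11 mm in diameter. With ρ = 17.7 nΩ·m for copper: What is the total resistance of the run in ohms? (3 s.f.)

0.672 Ω

ρ = 17.7 nΩ·m = 1.77×10^-8 Ω·m
Section 1: A_strand = π(2.0600e-04)² = 1.333e-07 m²; R₁ = ρL/(N·A_s) = (1.77×10^-8)(33.9)/(7×1.333e-07) = 0.643 Ω
Section 2: A = π(d/2)² = π(1.0550e-03 m)² = 3.497e-06 m²
R₂ = (1.77×10^-8)(5.79)/(3.497e-06) = 0.02931 Ω
R = R₁ + R₂ = 0.672 Ω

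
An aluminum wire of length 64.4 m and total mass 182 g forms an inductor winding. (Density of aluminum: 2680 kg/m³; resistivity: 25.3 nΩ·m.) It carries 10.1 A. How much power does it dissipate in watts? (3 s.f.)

ρ = 25.3 nΩ·m = 2.53×10^-8 Ω·m
A = m/(density·L) = 0.182/(2680×64.4) = 1.0545e-06 m²
R = ρL/A = (2.53×10^-8)(64.4)/(1.0545e-06) = 1.545 Ω
P = I²R = (10.1)² × 1.545 = 158 W

158 W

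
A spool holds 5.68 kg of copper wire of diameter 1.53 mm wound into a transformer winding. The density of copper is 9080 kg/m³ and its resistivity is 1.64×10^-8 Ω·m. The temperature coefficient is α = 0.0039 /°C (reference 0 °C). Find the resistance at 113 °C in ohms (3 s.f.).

A = π(d/2)² = π(7.6500e-04 m)² = 1.8385e-06 m²
L = m/(density·A) = 5.68/(9080×1.8385e-06) = 340.2 m
R = ρL/A = (1.64×10^-8)(340.2)/(1.8385e-06) = 3.035 Ω
R(113 °C) = 3.035 × (1 + 0.0039×113) = 4.37 Ω

4.37 Ω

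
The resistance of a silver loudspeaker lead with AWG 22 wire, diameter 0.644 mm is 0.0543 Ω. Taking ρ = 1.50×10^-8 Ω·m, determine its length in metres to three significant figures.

1.18 m

A = π(0.644/2 mm)² = π(3.2200e-04 m)² = 3.257e-07 m²
L = RA/ρ = (0.0543)(3.257e-07)/(1.50×10^-8) = 1.18 m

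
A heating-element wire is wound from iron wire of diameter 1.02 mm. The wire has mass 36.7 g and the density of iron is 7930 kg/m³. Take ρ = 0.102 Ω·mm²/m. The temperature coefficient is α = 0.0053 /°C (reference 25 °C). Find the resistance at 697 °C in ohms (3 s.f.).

ρ = 0.102 Ω·mm²/m = 1.02×10^-7 Ω·m
A = π(d/2)² = π(5.1000e-04 m)² = 8.1713e-07 m²
L = m/(density·A) = 0.0367/(7930×8.1713e-07) = 5.664 m
R = ρL/A = (1.02×10^-7)(5.664)/(8.1713e-07) = 0.707 Ω
R(697 °C) = 0.707 × (1 + 0.0053×672) = 3.23 Ω

3.23 Ω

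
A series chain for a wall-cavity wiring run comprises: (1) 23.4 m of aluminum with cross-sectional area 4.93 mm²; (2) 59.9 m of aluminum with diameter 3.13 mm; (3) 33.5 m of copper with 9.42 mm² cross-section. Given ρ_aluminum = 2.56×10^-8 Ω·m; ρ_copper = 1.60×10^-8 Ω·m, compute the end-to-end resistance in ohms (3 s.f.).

0.378 Ω

Seg 1: A = 4.93 mm² = 4.930e-06 m²
R_1 = (2.56×10^-8)(23.4)/(4.930e-06) = 0.1215 Ω
Seg 2: A = π(d/2)² = π(1.5650e-03 m)² = 7.694e-06 m²
R_2 = (2.56×10^-8)(59.9)/(7.694e-06) = 0.1993 Ω
Seg 3: A = 9.42 mm² = 9.420e-06 m²
R_3 = (1.60×10^-8)(33.5)/(9.420e-06) = 0.0569 Ω
R_total = R_1 + R_2 + R_3 = 0.378 Ω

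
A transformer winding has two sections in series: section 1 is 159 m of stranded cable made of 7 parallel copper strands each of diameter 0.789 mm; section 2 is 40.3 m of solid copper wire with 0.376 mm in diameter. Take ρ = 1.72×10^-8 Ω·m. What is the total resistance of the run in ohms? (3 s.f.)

Section 1: A_strand = π(3.9450e-04)² = 4.889e-07 m²; R₁ = ρL/(N·A_s) = (1.72×10^-8)(159)/(7×4.889e-07) = 0.7991 Ω
Section 2: A = π(d/2)² = π(1.8800e-04 m)² = 1.110e-07 m²
R₂ = (1.72×10^-8)(40.3)/(1.110e-07) = 6.243 Ω
R = R₁ + R₂ = 7.04 Ω

7.04 Ω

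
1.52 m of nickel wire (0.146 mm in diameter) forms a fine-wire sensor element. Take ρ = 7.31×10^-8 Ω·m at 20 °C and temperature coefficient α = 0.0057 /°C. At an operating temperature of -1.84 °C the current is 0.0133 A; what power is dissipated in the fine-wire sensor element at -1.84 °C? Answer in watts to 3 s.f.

A = π(d/2)² = π(7.3000e-05 m)² = 1.674e-08 m²
R₍20₎ = ρL/A = (7.31×10^-8)(1.52)/(1.674e-08) = 6.637 Ω
R₍-1.84₎ = R₍20₎(1 + αΔT) = 6.637 × (1 + 0.0057×-21.8) = 5.811 Ω
P = I²R = (0.0133)² × 5.811 = 0.00103 W

0.00103 W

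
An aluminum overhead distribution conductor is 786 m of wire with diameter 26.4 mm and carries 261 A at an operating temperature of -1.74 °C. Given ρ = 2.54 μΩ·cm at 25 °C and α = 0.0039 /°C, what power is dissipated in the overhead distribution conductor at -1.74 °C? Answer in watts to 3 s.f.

2230 W

ρ = 2.54 μΩ·cm = 2.54×10^-8 Ω·m
A = π(d/2)² = π(1.3200e-02 m)² = 5.474e-04 m²
R₍25₎ = ρL/A = (2.54×10^-8)(786)/(5.474e-04) = 0.03647 Ω
R₍-1.74₎ = R₍25₎(1 + αΔT) = 0.03647 × (1 + 0.0039×-26.7) = 0.03267 Ω
P = I²R = (261)² × 0.03267 = 2230 W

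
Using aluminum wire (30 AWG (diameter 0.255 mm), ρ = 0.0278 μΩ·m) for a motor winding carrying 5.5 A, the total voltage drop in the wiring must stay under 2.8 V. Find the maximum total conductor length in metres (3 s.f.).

0.935 m

ρ = 0.0278 μΩ·m = 2.78×10^-8 Ω·m
A = π(0.255/2 mm)² = π(1.2750e-04 m)² = 5.107e-08 m²
L_max = V_max·A/(1·ρI) = (2.8)(5.107e-08)/(2.78×10^-8×5.5) = 0.935 m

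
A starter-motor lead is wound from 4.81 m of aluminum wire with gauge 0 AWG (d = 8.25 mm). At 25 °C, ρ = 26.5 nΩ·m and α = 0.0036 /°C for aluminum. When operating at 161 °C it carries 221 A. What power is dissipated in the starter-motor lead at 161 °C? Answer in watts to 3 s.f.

173 W

ρ = 26.5 nΩ·m = 2.65×10^-8 Ω·m
A = π(8.25/2 mm)² = π(4.1250e-03 m)² = 5.346e-05 m²
R₍25₎ = ρL/A = (2.65×10^-8)(4.81)/(5.346e-05) = 0.002384 Ω
R₍161₎ = R₍25₎(1 + αΔT) = 0.002384 × (1 + 0.0036×136) = 0.003552 Ω
P = I²R = (221)² × 0.003552 = 173 W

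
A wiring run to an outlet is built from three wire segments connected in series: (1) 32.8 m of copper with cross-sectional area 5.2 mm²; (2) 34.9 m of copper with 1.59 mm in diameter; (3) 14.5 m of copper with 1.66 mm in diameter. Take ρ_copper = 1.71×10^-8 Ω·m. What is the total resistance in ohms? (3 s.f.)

0.523 Ω

Seg 1: A = 5.2 mm² = 5.200e-06 m²
R_1 = (1.71×10^-8)(32.8)/(5.200e-06) = 0.1079 Ω
Seg 2: A = π(d/2)² = π(7.9500e-04 m)² = 1.986e-06 m²
R_2 = (1.71×10^-8)(34.9)/(1.986e-06) = 0.3006 Ω
Seg 3: A = π(d/2)² = π(8.3000e-04 m)² = 2.164e-06 m²
R_3 = (1.71×10^-8)(14.5)/(2.164e-06) = 0.1146 Ω
R_total = R_1 + R_2 + R_3 = 0.523 Ω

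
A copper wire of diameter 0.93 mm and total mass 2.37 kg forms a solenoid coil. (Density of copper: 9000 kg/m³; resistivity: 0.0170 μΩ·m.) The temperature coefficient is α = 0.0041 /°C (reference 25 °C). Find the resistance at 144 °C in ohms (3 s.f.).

ρ = 0.0170 μΩ·m = 1.70×10^-8 Ω·m
A = π(d/2)² = π(4.6500e-04 m)² = 6.7929e-07 m²
L = m/(density·A) = 2.37/(9000×6.7929e-07) = 387.7 m
R = ρL/A = (1.70×10^-8)(387.7)/(6.7929e-07) = 9.702 Ω
R(144 °C) = 9.702 × (1 + 0.0041×119) = 14.4 Ω

14.4 Ω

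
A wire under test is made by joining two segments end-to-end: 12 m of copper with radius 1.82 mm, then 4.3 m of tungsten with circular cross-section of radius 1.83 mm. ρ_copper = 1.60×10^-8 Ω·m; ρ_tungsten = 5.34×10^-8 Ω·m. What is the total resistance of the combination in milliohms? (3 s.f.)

40.3 mΩ

Segment 1: A = πr² = π(1.8200e-03 m)² = 1.041e-05 m²
R₁ = ρL/A = (1.60×10^-8)(12)/(1.041e-05) = 0.01845 Ω
Segment 2: A = πr² = π(1.8300e-03 m)² = 1.052e-05 m²
R₂ = (5.34×10^-8)(4.3)/(1.052e-05) = 0.02183 Ω
R = R₁ + R₂ = 40.3 mΩ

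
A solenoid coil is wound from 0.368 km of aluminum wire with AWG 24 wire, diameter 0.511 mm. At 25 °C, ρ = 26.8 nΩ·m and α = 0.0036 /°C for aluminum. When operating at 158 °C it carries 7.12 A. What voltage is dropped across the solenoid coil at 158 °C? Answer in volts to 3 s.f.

ρ = 26.8 nΩ·m = 2.68×10^-8 Ω·m
A = π(0.511/2 mm)² = π(2.5550e-04 m)² = 2.051e-07 m²
R₍25₎ = ρL/A = (2.68×10^-8)(368)/(2.051e-07) = 48.09 Ω
R₍158₎ = R₍25₎(1 + αΔT) = 48.09 × (1 + 0.0036×133) = 71.11 Ω
V = IR = 7.12 × 71.11 = 506 V

506 V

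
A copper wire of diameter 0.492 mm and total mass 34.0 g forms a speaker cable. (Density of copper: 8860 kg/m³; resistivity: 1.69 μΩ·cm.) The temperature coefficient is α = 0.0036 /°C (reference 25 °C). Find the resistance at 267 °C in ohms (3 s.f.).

3.36 Ω

ρ = 1.69 μΩ·cm = 1.69×10^-8 Ω·m
A = π(d/2)² = π(2.4600e-04 m)² = 1.9012e-07 m²
L = m/(density·A) = 0.034/(8860×1.9012e-07) = 20.18 m
R = ρL/A = (1.69×10^-8)(20.18)/(1.9012e-07) = 1.794 Ω
R(267 °C) = 1.794 × (1 + 0.0036×242) = 3.36 Ω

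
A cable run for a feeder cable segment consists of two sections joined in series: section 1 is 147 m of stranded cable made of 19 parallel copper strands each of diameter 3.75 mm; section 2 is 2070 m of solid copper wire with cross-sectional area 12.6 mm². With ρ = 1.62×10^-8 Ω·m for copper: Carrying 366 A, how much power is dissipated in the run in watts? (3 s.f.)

3.58×10^5 W

Section 1: A_strand = π(1.8750e-03)² = 1.104e-05 m²; R₁ = ρL/(N·A_s) = (1.62×10^-8)(147)/(19×1.104e-05) = 0.01135 Ω
Section 2: A = 12.6 mm² = 1.260e-05 m²
R₂ = (1.62×10^-8)(2070)/(1.260e-05) = 2.661 Ω
R = R₁ + R₂ = 2.673 Ω
P = I²R = (366)² × 2.673 = 3.58×10^5 W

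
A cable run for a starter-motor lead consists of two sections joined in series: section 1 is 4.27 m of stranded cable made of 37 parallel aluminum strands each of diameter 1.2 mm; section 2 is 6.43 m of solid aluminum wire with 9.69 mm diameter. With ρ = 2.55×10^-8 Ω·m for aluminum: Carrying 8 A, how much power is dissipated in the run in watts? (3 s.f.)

Section 1: A_strand = π(6.0000e-04)² = 1.131e-06 m²; R₁ = ρL/(N·A_s) = (2.55×10^-8)(4.27)/(37×1.131e-06) = 0.002602 Ω
Section 2: A = π(d/2)² = π(4.8450e-03 m)² = 7.375e-05 m²
R₂ = (2.55×10^-8)(6.43)/(7.375e-05) = 0.002223 Ω
R = R₁ + R₂ = 0.004825 Ω
P = I²R = (8)² × 0.004825 = 0.309 W

0.309 W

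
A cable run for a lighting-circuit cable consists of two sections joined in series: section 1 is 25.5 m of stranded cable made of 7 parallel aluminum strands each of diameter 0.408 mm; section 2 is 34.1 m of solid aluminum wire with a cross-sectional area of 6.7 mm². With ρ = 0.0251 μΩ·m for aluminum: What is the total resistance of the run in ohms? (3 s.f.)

0.827 Ω

ρ = 0.0251 μΩ·m = 2.51×10^-8 Ω·m
Section 1: A_strand = π(2.0400e-04)² = 1.307e-07 m²; R₁ = ρL/(N·A_s) = (2.51×10^-8)(25.5)/(7×1.307e-07) = 0.6994 Ω
Section 2: A = 6.7 mm² = 6.700e-06 m²
R₂ = (2.51×10^-8)(34.1)/(6.700e-06) = 0.1277 Ω
R = R₁ + R₂ = 0.827 Ω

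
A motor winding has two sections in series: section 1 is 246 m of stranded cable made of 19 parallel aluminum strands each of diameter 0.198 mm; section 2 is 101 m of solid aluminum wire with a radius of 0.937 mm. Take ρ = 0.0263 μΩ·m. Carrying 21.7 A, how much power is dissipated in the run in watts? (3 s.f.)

ρ = 0.0263 μΩ·m = 2.63×10^-8 Ω·m
Section 1: A_strand = π(9.9000e-05)² = 3.079e-08 m²; R₁ = ρL/(N·A_s) = (2.63×10^-8)(246)/(19×3.079e-08) = 11.06 Ω
Section 2: A = πr² = π(9.3700e-04 m)² = 2.758e-06 m²
R₂ = (2.63×10^-8)(101)/(2.758e-06) = 0.963 Ω
R = R₁ + R₂ = 12.02 Ω
P = I²R = (21.7)² × 12.02 = 5660 W

5660 W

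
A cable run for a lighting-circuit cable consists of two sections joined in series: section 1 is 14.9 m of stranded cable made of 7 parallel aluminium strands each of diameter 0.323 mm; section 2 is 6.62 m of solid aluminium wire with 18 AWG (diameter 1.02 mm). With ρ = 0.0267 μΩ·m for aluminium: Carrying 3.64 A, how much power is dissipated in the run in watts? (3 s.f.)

ρ = 0.0267 μΩ·m = 2.67×10^-8 Ω·m
Section 1: A_strand = π(1.6150e-04)² = 8.194e-08 m²; R₁ = ρL/(N·A_s) = (2.67×10^-8)(14.9)/(7×8.194e-08) = 0.6936 Ω
Section 2: A = π(1.02/2 mm)² = π(5.1000e-04 m)² = 8.171e-07 m²
R₂ = (2.67×10^-8)(6.62)/(8.171e-07) = 0.2163 Ω
R = R₁ + R₂ = 0.9099 Ω
P = I²R = (3.64)² × 0.9099 = 12.1 W

12.1 W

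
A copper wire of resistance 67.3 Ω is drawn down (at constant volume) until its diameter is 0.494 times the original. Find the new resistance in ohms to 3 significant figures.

Volume constant ⇒ L' = L/r² with r = 0.494. R' = ρL'/A' = ρ(L/r²)/(πr²d₀²/4) = R/r⁴.
R' = 16.79 × 67.3 = 1130 Ω

1130 Ω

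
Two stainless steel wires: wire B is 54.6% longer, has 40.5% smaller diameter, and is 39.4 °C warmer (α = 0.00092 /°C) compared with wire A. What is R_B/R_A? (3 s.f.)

R ∝ ρL/d² with ρ ∝ (1+αΔT), so R_B/R_A = (1 + 54.6/100) × (1 − 40.5/100)⁻² × (1 + 0.00092×39.4)
= 1.546 × 2.825 × 1.036 = 4.53

4.53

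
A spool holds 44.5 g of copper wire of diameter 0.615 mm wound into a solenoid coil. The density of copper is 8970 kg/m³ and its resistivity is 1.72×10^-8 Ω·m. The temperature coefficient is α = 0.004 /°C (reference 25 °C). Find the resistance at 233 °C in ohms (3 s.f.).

1.77 Ω

A = π(d/2)² = π(3.0750e-04 m)² = 2.9706e-07 m²
L = m/(density·A) = 0.0445/(8970×2.9706e-07) = 16.7 m
R = ρL/A = (1.72×10^-8)(16.7)/(2.9706e-07) = 0.967 Ω
R(233 °C) = 0.967 × (1 + 0.004×208) = 1.77 Ω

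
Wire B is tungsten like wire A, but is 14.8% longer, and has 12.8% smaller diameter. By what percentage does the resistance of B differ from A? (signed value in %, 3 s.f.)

51.0%

R ∝ L/d², so R_B/R_A = (1 + 14.8/100) × (1 − 12.8/100)⁻²
= 1.148 × 1.315 = 1.51
(R_B − R_A)/R_A = 1.51 − 1 = 51.0%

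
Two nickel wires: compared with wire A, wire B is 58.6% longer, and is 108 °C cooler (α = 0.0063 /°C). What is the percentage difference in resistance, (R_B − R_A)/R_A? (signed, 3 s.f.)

-49.3%

R ∝ ρL/d² with ρ ∝ (1+αΔT), so R_B/R_A = (1 + 58.6/100) × (1 − 0.0063×108)
= 1.586 × 0.3196 = 0.5069
(R_B − R_A)/R_A = 0.5069 − 1 = -49.3%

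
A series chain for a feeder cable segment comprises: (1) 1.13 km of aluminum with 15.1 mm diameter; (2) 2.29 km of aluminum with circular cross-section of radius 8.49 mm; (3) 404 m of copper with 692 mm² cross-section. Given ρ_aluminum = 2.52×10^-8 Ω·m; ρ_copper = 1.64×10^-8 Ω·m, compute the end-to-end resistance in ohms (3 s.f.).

Seg 1: A = π(d/2)² = π(7.5500e-03 m)² = 1.791e-04 m²
R_1 = (2.52×10^-8)(1130)/(1.791e-04) = 0.159 Ω
Seg 2: A = πr² = π(8.4900e-03 m)² = 2.264e-04 m²
R_2 = (2.52×10^-8)(2290)/(2.264e-04) = 0.2548 Ω
Seg 3: A = 692 mm² = 6.920e-04 m²
R_3 = (1.64×10^-8)(404)/(6.920e-04) = 0.009575 Ω
R_total = R_1 + R_2 + R_3 = 0.423 Ω

0.423 Ω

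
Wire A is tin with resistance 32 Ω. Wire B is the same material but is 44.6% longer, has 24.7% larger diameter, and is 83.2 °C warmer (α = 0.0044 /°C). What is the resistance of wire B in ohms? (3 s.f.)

R ∝ ρL/d² with ρ ∝ (1+αΔT), so R_B/R_A = (1 + 44.6/100) × (1 + 24.7/100)⁻² × (1 + 0.0044×83.2)
= 1.446 × 0.6431 × 1.366 = 1.27
R_B = 1.27 × 32 = 40.7 Ω

40.7 Ω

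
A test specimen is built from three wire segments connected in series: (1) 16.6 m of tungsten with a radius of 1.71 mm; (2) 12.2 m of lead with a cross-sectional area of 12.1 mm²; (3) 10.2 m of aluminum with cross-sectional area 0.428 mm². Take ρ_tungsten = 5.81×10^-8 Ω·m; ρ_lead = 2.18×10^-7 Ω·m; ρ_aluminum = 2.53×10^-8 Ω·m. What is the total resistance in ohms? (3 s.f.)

Seg 1: A = πr² = π(1.7100e-03 m)² = 9.186e-06 m²
R_1 = (5.81×10^-8)(16.6)/(9.186e-06) = 0.105 Ω
Seg 2: A = 12.1 mm² = 1.210e-05 m²
R_2 = (2.18×10^-7)(12.2)/(1.210e-05) = 0.2198 Ω
Seg 3: A = 0.428 mm² = 4.280e-07 m²
R_3 = (2.53×10^-8)(10.2)/(4.280e-07) = 0.6029 Ω
R_total = R_1 + R_2 + R_3 = 0.928 Ω

0.928 Ω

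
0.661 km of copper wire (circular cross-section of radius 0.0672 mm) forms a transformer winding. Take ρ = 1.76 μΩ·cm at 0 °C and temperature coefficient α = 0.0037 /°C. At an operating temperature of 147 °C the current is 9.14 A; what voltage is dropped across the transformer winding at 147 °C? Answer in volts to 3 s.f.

11600 V

ρ = 1.76 μΩ·cm = 1.76×10^-8 Ω·m
A = πr² = π(6.7200e-05 m)² = 1.419e-08 m²
R₍0₎ = ρL/A = (1.76×10^-8)(661)/(1.419e-08) = 820 Ω
R₍147₎ = R₍0₎(1 + αΔT) = 820 × (1 + 0.0037×147) = 1266 Ω
V = IR = 9.14 × 1266 = 11600 V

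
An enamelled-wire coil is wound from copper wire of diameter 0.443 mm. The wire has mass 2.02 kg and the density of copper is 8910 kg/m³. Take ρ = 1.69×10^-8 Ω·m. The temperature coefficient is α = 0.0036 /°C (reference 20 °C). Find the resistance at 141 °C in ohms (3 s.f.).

232 Ω

A = π(d/2)² = π(2.2150e-04 m)² = 1.5413e-07 m²
L = m/(density·A) = 2.02/(8910×1.5413e-07) = 1471 m
R = ρL/A = (1.69×10^-8)(1471)/(1.5413e-07) = 161.3 Ω
R(141 °C) = 161.3 × (1 + 0.0036×121) = 232 Ω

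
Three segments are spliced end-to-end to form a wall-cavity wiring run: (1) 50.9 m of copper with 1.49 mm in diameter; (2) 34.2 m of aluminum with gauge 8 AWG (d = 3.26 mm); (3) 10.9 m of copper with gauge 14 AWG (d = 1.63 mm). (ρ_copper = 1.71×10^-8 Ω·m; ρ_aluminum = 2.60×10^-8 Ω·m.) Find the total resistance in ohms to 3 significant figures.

0.695 Ω

Seg 1: A = π(d/2)² = π(7.4500e-04 m)² = 1.744e-06 m²
R_1 = (1.71×10^-8)(50.9)/(1.744e-06) = 0.4992 Ω
Seg 2: A = π(3.26/2 mm)² = π(1.6300e-03 m)² = 8.347e-06 m²
R_2 = (2.60×10^-8)(34.2)/(8.347e-06) = 0.1065 Ω
Seg 3: A = π(1.63/2 mm)² = π(8.1500e-04 m)² = 2.087e-06 m²
R_3 = (1.71×10^-8)(10.9)/(2.087e-06) = 0.08932 Ω
R_total = R_1 + R_2 + R_3 = 0.695 Ω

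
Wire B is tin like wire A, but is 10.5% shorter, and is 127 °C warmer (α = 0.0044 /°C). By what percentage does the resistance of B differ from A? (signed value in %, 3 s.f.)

39.5%

R ∝ ρL/d² with ρ ∝ (1+αΔT), so R_B/R_A = (1 − 10.5/100) × (1 + 0.0044×127)
= 0.895 × 1.559 = 1.395
(R_B − R_A)/R_A = 1.395 − 1 = 39.5%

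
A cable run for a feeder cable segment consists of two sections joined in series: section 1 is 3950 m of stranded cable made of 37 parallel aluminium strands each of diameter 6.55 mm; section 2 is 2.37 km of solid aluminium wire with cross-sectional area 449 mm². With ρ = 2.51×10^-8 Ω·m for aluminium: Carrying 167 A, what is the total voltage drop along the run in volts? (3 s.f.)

35.4 V

Section 1: A_strand = π(3.2750e-03)² = 3.370e-05 m²; R₁ = ρL/(N·A_s) = (2.51×10^-8)(3950)/(37×3.370e-05) = 0.07952 Ω
Section 2: A = 449 mm² = 4.490e-04 m²
R₂ = (2.51×10^-8)(2370)/(4.490e-04) = 0.1325 Ω
R = R₁ + R₂ = 0.212 Ω
V = IR = 167 × 0.212 = 35.4 V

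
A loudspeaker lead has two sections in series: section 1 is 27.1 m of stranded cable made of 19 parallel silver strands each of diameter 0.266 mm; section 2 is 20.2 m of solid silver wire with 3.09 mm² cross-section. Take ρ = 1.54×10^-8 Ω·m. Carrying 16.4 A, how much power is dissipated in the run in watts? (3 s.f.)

Section 1: A_strand = π(1.3300e-04)² = 5.557e-08 m²; R₁ = ρL/(N·A_s) = (1.54×10^-8)(27.1)/(19×5.557e-08) = 0.3953 Ω
Section 2: A = 3.09 mm² = 3.090e-06 m²
R₂ = (1.54×10^-8)(20.2)/(3.090e-06) = 0.1007 Ω
R = R₁ + R₂ = 0.4959 Ω
P = I²R = (16.4)² × 0.4959 = 133 W

133 W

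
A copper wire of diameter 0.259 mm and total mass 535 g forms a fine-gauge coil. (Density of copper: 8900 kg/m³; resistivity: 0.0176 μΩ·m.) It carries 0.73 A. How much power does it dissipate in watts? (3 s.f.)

ρ = 0.0176 μΩ·m = 1.76×10^-8 Ω·m
A = π(d/2)² = π(1.2950e-04 m)² = 5.2685e-08 m²
L = m/(density·A) = 0.535/(8900×5.2685e-08) = 1141 m
R = ρL/A = (1.76×10^-8)(1141)/(5.2685e-08) = 381.2 Ω
P = I²R = (0.73)² × 381.2 = 203 W

203 W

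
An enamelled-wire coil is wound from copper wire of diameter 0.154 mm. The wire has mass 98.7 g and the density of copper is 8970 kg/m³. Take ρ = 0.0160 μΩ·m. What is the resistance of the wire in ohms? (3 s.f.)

ρ = 0.0160 μΩ·m = 1.60×10^-8 Ω·m
A = π(d/2)² = π(7.7000e-05 m)² = 1.8627e-08 m²
L = m/(density·A) = 0.0987/(8970×1.8627e-08) = 590.7 m
R = ρL/A = (1.60×10^-8)(590.7)/(1.8627e-08) = 507 Ω

507 Ω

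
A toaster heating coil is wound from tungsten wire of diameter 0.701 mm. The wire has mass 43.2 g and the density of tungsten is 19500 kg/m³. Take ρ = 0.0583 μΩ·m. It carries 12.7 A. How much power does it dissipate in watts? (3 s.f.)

140 W

ρ = 0.0583 μΩ·m = 5.83×10^-8 Ω·m
A = π(d/2)² = π(3.5050e-04 m)² = 3.8595e-07 m²
L = m/(density·A) = 0.0432/(19500×3.8595e-07) = 5.74 m
R = ρL/A = (5.83×10^-8)(5.74)/(3.8595e-07) = 0.8671 Ω
P = I²R = (12.7)² × 0.8671 = 140 W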